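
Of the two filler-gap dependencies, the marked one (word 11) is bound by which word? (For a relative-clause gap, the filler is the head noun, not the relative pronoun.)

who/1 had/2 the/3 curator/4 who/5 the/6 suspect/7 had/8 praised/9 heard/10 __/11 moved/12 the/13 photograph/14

The marked gap is the subject of "moved".
Its filler is the fronted wh-phrase "who", at word 1.
(The other dependency links word 4 to a gap after word 9.)

1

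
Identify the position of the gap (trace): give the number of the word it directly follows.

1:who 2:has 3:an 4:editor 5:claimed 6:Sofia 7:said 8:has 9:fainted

7

The displaced element is "who" (word 1).
It is linked across 2 clause boundaries (Ø → Ø).
It functions as the subject of "fainted", so the gap sits immediately after word 7 ("said").
Base order: An editor has claimed Sofia said who has fainted.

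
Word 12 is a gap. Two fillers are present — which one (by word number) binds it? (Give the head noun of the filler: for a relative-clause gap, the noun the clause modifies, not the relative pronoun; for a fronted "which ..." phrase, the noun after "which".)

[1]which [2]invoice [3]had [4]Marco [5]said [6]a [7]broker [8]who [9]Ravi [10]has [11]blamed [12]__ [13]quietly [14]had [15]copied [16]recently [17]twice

7

The marked gap is inside the relative clause, the direct object of "blamed".
Its filler is the head noun "broker" (via "who"), at word 7.
(The other dependency links word 2 to a gap after word 15.)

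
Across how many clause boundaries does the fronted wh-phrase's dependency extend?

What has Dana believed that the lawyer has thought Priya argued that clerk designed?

3

"what" is extracted from the object of "designed".
Boundaries crossed, outermost first: [that], [Ø], [Ø] — 3 in total.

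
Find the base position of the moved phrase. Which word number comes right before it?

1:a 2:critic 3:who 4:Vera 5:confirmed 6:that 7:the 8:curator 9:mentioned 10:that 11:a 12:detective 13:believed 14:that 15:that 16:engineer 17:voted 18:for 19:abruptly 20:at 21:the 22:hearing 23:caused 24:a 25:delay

18

The displaced element is "a critic" (word 2).
It is linked across 3 clause boundaries (that → that → that).
It functions as the object of the preposition "for" of "voted", so the gap sits immediately after word 18 ("for").
Base order: Vera confirmed that the curator mentioned that a detective believed that that engineer voted for a critic abruptly at the hearing.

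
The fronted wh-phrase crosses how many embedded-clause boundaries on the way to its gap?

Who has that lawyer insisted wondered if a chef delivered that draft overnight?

"who" is extracted from the subject of "wondered".
Boundaries crossed, outermost first: [Ø] — 1 in total.

1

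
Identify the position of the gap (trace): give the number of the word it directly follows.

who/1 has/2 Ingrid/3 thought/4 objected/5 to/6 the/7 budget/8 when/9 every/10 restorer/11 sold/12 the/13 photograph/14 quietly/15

4

The displaced element is "who" (word 1).
It is linked across 1 clause boundary (Ø).
It functions as the subject of "objected", so the gap sits immediately after word 4 ("thought").
Base order: Ingrid has thought that who objected to the budget when every restorer sold the photograph quietly.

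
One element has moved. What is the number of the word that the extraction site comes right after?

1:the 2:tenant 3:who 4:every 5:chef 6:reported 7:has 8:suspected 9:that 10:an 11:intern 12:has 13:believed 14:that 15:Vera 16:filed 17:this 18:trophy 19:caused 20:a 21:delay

6

The displaced element is "the tenant" (word 2).
It is linked across 1 clause boundary (Ø).
It functions as the subject of "suspected", so the gap sits immediately after word 6 ("reported").
Base order: Every chef reported that the tenant has suspected that an intern has believed that Vera filed this trophy.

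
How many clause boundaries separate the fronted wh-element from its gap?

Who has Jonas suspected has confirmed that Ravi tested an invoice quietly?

"who" is extracted from the subject of "confirmed".
Boundaries crossed, outermost first: [Ø] — 1 in total.

1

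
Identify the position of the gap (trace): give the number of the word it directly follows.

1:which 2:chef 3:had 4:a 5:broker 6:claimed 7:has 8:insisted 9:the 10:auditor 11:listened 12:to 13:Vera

The displaced element is "which chef" (word 2).
It is linked across 1 clause boundary (Ø).
It functions as the subject of "insisted", so the gap sits immediately after word 6 ("claimed").
Base order: A broker had claimed that which chef has insisted the auditor listened to Vera.

6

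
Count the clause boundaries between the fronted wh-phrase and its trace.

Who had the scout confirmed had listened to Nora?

"who" is extracted from the subject of "listened".
Boundaries crossed, outermost first: [Ø] — 1 in total.

1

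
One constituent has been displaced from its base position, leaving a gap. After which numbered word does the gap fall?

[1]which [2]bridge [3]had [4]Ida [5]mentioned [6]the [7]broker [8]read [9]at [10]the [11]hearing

The displaced element is "which bridge" (word 2).
It is linked across 1 clause boundary (Ø).
It functions as the direct object of "read", so the gap sits immediately after word 8 ("read").
Base order: Ida had mentioned the broker read which bridge at the hearing.

8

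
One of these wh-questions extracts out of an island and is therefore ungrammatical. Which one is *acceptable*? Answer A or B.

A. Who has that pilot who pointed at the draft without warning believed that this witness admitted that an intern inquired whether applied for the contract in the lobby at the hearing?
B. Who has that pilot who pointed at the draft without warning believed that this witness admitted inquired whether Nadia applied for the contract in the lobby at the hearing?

B

In A, the wh-phrase is extracted from inside a wh-island (introduced by "whether"), which blocks movement.
In B, the extraction path crosses only that-complement boundaries, which are transparent.
So B is grammatical.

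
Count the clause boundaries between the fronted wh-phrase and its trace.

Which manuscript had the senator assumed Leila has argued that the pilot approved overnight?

"which manuscript" is extracted from the object of "approved".
Boundaries crossed, outermost first: [Ø], [that] — 2 in total.

2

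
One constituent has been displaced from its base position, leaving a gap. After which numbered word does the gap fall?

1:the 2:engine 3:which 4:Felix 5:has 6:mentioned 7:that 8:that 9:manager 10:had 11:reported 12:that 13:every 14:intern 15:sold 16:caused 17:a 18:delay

The displaced element is "the engine" (word 2).
It is linked across 2 clause boundaries (that → that).
It functions as the direct object of "sold", so the gap sits immediately after word 15 ("sold").
Base order: Felix has mentioned that that manager had reported that every intern sold the engine.

15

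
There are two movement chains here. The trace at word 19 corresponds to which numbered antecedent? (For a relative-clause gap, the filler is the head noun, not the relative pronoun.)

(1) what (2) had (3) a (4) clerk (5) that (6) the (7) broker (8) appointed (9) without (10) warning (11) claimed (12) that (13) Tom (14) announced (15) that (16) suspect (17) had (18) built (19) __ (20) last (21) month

1

The marked gap is the direct object of "built".
Its filler is the fronted wh-phrase "what", at word 1.
(The other dependency links word 4 to a gap after word 8.)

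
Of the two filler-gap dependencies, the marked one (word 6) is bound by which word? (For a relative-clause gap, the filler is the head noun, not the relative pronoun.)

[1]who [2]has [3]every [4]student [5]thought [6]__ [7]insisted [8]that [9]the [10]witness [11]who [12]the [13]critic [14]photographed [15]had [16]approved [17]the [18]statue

The marked gap is the subject of "insisted".
Its filler is the fronted wh-phrase "who", at word 1.
(The other dependency links word 10 to a gap after word 14.)

1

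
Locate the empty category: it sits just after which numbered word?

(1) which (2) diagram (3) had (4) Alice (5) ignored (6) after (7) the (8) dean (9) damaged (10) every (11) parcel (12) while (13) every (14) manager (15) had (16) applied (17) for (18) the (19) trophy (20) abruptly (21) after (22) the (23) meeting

The displaced element is "which diagram" (word 2).
It functions as the direct object of "ignored", so the gap sits immediately after word 5 ("ignored").
Base order: Alice had ignored which diagram after the dean damaged every parcel while every manager had applied for the trophy abruptly after the meeting.

5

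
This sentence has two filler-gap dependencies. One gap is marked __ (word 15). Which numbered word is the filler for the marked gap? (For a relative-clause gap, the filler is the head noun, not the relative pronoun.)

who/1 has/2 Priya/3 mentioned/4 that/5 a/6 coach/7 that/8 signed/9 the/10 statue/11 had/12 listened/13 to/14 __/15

1

The marked gap is the object of the preposition "to" of "listened".
Its filler is the fronted wh-phrase "who", at word 1.
(The other dependency links word 7 to a gap after word 8.)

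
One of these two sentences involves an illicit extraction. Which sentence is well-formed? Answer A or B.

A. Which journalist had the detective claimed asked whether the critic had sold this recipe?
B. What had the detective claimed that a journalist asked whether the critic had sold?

A

In B, the wh-phrase is extracted from inside a wh-island (introduced by "whether"), which blocks movement.
In A, the extraction path crosses only that-complement boundaries, which are transparent.
So A is grammatical.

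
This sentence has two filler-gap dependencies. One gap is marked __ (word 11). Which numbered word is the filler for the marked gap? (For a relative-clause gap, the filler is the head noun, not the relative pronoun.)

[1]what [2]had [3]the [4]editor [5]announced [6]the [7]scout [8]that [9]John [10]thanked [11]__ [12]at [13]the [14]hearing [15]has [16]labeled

The marked gap is inside the relative clause, the direct object of "thanked".
Its filler is the head noun "scout" (via "that"), at word 7.
(The other dependency links word 1 to a gap after word 16.)

7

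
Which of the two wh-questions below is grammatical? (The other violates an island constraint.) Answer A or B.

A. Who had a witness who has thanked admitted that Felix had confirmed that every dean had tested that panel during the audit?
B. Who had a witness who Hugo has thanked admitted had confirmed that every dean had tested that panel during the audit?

B

In A, the wh-phrase is extracted from inside a complex-NP island (relative clause) (introduced by "who"), which blocks movement.
In B, the extraction path crosses only that-complement boundaries, which are transparent.
So B is grammatical.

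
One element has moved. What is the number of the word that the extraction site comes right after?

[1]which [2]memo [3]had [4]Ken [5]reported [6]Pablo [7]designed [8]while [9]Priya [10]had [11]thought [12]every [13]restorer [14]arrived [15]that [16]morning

The displaced element is "which memo" (word 2).
It is linked across 1 clause boundary (Ø).
It functions as the direct object of "designed", so the gap sits immediately after word 7 ("designed").
Base order: Ken had reported Pablo designed which memo while Priya had thought every restorer arrived that morning.

7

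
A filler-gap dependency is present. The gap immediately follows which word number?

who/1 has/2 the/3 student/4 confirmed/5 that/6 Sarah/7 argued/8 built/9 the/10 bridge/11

8

The displaced element is "who" (word 1).
It is linked across 2 clause boundaries (that → Ø).
It functions as the subject of "built", so the gap sits immediately after word 8 ("argued").
Base order: The student has confirmed that Sarah argued who built the bridge.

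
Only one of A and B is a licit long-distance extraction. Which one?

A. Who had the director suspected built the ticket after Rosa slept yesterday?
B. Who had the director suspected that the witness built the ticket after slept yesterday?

A

In B, the wh-phrase is extracted from inside an adjunct island (introduced by "after"), which blocks movement.
In A, the extraction path crosses only that-complement boundaries, which are transparent.
So A is grammatical.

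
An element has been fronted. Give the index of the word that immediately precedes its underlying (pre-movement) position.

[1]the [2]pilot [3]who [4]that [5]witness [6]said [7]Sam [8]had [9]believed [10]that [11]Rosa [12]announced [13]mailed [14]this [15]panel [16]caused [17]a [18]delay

The displaced element is "the pilot" (word 2).
It is linked across 3 clause boundaries (Ø → that → Ø).
It functions as the subject of "mailed", so the gap sits immediately after word 12 ("announced").
Base order: That witness said Sam had believed that Rosa announced the pilot mailed this panel.

12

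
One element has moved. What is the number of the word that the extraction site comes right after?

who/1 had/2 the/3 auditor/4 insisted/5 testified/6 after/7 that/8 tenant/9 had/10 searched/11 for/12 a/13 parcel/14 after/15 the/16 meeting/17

The displaced element is "who" (word 1).
It is linked across 1 clause boundary (Ø).
It functions as the subject of "testified", so the gap sits immediately after word 5 ("insisted").
Base order: The auditor had insisted who testified after that tenant had searched for a parcel after the meeting.

5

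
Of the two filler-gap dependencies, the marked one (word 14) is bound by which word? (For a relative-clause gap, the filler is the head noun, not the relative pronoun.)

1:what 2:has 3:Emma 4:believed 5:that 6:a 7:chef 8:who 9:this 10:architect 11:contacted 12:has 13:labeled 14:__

1

The marked gap is the direct object of "labeled".
Its filler is the fronted wh-phrase "what", at word 1.
(The other dependency links word 7 to a gap after word 11.)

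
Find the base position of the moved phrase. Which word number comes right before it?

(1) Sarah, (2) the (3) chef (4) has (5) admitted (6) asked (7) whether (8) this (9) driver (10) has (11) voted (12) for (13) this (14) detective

5

The displaced element is "Sarah" (word 1).
It is linked across 1 clause boundary (Ø).
It functions as the subject of "asked", so the gap sits immediately after word 5 ("admitted").
Base order: The chef has admitted that Sarah asked whether this driver has voted for this detective.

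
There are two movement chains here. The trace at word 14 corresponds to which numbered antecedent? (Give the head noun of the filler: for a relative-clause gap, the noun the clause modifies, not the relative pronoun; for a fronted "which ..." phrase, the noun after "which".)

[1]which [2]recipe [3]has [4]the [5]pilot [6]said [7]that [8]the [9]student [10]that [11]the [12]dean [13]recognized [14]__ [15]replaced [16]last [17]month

9

The marked gap is inside the relative clause, the direct object of "recognized".
Its filler is the head noun "student" (via "that"), at word 9.
(The other dependency links word 2 to a gap after word 15.)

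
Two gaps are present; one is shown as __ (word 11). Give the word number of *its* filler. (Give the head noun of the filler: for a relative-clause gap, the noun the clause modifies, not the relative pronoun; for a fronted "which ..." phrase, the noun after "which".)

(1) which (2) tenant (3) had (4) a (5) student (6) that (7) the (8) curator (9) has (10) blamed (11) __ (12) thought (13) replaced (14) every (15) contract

The marked gap is inside the relative clause, the direct object of "blamed".
Its filler is the head noun "student" (via "that"), at word 5.
(The other dependency links word 2 to a gap after word 12.)

5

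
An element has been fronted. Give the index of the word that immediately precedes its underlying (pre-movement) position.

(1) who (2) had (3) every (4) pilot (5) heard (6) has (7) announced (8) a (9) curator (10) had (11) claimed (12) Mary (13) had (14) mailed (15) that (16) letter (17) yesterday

5

The displaced element is "who" (word 1).
It is linked across 1 clause boundary (Ø).
It functions as the subject of "announced", so the gap sits immediately after word 5 ("heard").
Base order: Every pilot had heard that who has announced a curator had claimed Mary had mailed that letter yesterday.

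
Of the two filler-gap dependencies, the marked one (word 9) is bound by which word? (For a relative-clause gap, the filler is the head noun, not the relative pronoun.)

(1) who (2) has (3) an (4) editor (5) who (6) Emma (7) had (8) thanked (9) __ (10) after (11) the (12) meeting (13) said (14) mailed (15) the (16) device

4

The marked gap is inside the relative clause, the direct object of "thanked".
Its filler is the head noun "editor" (via "who"), at word 4.
(The other dependency links word 1 to a gap after word 13.)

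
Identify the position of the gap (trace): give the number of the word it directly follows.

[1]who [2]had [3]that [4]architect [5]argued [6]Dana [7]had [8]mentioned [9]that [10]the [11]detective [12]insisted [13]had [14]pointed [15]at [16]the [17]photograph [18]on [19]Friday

The displaced element is "who" (word 1).
It is linked across 3 clause boundaries (Ø → that → Ø).
It functions as the subject of "pointed", so the gap sits immediately after word 12 ("insisted").
Base order: That architect had argued Dana had mentioned that the detective insisted who had pointed at the photograph on Friday.

12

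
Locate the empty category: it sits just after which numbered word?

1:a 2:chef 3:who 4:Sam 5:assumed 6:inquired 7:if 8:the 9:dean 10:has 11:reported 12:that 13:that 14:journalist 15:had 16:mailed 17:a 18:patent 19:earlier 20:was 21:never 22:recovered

The displaced element is "a chef" (word 2).
It is linked across 1 clause boundary (Ø).
It functions as the subject of "inquired", so the gap sits immediately after word 5 ("assumed").
Base order: Sam assumed that a chef inquired if the dean has reported that that journalist had mailed a patent earlier.

5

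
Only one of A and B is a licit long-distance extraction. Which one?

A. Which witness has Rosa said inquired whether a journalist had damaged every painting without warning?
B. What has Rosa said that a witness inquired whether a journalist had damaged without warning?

In B, the wh-phrase is extracted from inside a wh-island (introduced by "whether"), which blocks movement.
In A, the extraction path crosses only that-complement boundaries, which are transparent.
So A is grammatical.

A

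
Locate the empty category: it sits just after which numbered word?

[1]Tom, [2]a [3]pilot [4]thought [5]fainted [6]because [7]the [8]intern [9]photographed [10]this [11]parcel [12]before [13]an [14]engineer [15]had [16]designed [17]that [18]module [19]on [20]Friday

The displaced element is "Tom" (word 1).
It is linked across 1 clause boundary (Ø).
It functions as the subject of "fainted", so the gap sits immediately after word 4 ("thought").
Base order: A pilot thought that Tom fainted because the intern photographed this parcel before an engineer had designed that module on Friday.

4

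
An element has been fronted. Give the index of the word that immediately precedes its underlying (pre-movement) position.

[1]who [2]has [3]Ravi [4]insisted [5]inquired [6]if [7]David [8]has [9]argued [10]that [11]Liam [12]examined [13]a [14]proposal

The displaced element is "who" (word 1).
It is linked across 1 clause boundary (Ø).
It functions as the subject of "inquired", so the gap sits immediately after word 4 ("insisted").
Base order: Ravi has insisted who inquired if David has argued that Liam examined a proposal.

4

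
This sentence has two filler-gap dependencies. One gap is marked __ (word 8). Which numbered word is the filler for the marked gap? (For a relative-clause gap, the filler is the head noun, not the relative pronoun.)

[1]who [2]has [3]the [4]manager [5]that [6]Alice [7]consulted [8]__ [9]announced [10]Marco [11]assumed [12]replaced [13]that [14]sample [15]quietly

The marked gap is inside the relative clause, the direct object of "consulted".
Its filler is the head noun "manager" (via "that"), at word 4.
(The other dependency links word 1 to a gap after word 11.)

4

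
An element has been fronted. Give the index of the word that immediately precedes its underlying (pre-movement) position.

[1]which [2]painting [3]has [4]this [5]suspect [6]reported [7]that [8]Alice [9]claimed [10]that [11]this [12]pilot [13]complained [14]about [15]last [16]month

The displaced element is "which painting" (word 2).
It is linked across 2 clause boundaries (that → that).
It functions as the object of the preposition "about" of "complained", so the gap sits immediately after word 14 ("about").
Base order: This suspect has reported that Alice claimed that this pilot complained about which painting last month.

14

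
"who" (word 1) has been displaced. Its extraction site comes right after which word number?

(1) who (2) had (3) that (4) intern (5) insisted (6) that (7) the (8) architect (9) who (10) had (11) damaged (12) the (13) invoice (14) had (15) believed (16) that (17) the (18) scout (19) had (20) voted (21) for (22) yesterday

21

The displaced element is "who" (word 1).
It is linked across 2 clause boundaries (that → that).
It functions as the object of the preposition "for" of "voted", so the gap sits immediately after word 21 ("for").
Base order: That intern had insisted that the architect who had damaged the invoice had believed that the scout had voted for who yesterday.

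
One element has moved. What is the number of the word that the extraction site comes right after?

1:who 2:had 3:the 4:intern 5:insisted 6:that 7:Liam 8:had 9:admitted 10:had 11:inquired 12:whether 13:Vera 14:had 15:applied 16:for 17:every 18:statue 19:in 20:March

9

The displaced element is "who" (word 1).
It is linked across 2 clause boundaries (that → Ø).
It functions as the subject of "inquired", so the gap sits immediately after word 9 ("admitted").
Base order: The intern had insisted that Liam had admitted that who had inquired whether Vera had applied for every statue in March.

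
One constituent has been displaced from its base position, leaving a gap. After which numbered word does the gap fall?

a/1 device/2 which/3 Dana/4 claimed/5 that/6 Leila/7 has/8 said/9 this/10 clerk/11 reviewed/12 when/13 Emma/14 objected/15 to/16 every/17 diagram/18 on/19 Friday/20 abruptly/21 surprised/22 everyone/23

The displaced element is "a device" (word 2).
It is linked across 2 clause boundaries (that → Ø).
It functions as the direct object of "reviewed", so the gap sits immediately after word 12 ("reviewed").
Base order: Dana claimed that Leila has said this clerk reviewed a device when Emma objected to every diagram on Friday abruptly.

12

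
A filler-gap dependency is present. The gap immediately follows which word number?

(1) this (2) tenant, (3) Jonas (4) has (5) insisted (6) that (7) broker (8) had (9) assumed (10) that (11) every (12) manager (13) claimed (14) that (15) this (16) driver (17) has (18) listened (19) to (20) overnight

The displaced element is "this tenant" (word 2).
It is linked across 3 clause boundaries (Ø → that → that).
It functions as the object of the preposition "to" of "listened", so the gap sits immediately after word 19 ("to").
Base order: Jonas has insisted that broker had assumed that every manager claimed that this driver has listened to this tenant overnight.

19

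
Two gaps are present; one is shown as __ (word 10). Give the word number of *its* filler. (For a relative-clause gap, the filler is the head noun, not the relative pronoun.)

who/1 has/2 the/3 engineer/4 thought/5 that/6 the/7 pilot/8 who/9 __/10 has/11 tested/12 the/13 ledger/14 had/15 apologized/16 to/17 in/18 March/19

8

The marked gap is inside the relative clause, the subject of "tested".
Its filler is the head noun "pilot" (via "who"), at word 8.
(The other dependency links word 1 to a gap after word 17.)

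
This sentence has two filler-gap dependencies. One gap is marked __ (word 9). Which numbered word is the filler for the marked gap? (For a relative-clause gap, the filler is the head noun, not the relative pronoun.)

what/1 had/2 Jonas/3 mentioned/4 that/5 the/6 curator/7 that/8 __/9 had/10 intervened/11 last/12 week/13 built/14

7

The marked gap is inside the relative clause, the subject of "intervened".
Its filler is the head noun "curator" (via "that"), at word 7.
(The other dependency links word 1 to a gap after word 14.)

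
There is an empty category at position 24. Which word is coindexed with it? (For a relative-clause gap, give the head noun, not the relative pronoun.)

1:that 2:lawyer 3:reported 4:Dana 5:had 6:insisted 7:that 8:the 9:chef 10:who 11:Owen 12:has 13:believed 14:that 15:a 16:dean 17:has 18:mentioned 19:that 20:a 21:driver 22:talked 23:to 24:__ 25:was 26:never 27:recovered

The gap at 24 is the prepositional object of "talked", inside a relative clause.
The relative pronoun is "who" (word 10); it is bound by the head noun immediately before it.
Its filler is the head noun "chef", at word 9.

9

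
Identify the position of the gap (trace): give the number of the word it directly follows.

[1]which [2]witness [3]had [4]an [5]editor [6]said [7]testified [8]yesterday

6

The displaced element is "which witness" (word 2).
It is linked across 1 clause boundary (Ø).
It functions as the subject of "testified", so the gap sits immediately after word 6 ("said").
Base order: An editor had said that which witness testified yesterday.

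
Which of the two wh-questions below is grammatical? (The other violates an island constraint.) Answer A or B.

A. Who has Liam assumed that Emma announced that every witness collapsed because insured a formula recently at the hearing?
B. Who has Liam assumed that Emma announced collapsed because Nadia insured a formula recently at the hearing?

B

In A, the wh-phrase is extracted from inside an adjunct island (introduced by "because"), which blocks movement.
In B, the extraction path crosses only that-complement boundaries, which are transparent.
So B is grammatical.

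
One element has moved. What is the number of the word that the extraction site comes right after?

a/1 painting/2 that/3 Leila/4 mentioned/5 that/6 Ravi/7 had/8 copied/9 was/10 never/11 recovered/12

9

The displaced element is "a painting" (word 2).
It is linked across 1 clause boundary (that).
It functions as the direct object of "copied", so the gap sits immediately after word 9 ("copied").
Base order: Leila mentioned that Ravi had copied a painting.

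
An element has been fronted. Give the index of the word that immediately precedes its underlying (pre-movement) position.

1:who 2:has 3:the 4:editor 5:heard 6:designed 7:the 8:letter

The displaced element is "who" (word 1).
It is linked across 1 clause boundary (Ø).
It functions as the subject of "designed", so the gap sits immediately after word 5 ("heard").
Base order: The editor has heard who designed the letter.

5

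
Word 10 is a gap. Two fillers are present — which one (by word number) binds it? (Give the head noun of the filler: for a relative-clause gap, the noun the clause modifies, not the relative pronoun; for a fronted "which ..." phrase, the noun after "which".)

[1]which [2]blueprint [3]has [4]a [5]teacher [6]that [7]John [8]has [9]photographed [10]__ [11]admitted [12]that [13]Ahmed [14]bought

5

The marked gap is inside the relative clause, the direct object of "photographed".
Its filler is the head noun "teacher" (via "that"), at word 5.
(The other dependency links word 2 to a gap after word 14.)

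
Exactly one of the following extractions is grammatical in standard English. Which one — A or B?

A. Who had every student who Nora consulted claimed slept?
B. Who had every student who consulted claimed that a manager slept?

A

In B, the wh-phrase is extracted from inside a complex-NP island (relative clause) (introduced by "who"), which blocks movement.
In A, the extraction path crosses only that-complement boundaries, which are transparent.
So A is grammatical.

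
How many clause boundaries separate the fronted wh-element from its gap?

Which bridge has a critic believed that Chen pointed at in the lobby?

"which bridge" is extracted from the PP object of "pointed".
Boundaries crossed, outermost first: [that] — 1 in total.

1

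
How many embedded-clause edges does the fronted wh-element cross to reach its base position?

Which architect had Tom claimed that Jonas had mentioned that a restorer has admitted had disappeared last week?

3

"which architect" is extracted from the subject of "disappeared".
Boundaries crossed, outermost first: [that], [that], [Ø] — 3 in total.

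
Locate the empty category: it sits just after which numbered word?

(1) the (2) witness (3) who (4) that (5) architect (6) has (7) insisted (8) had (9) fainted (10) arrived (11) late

The displaced element is "the witness" (word 2).
It is linked across 1 clause boundary (Ø).
It functions as the subject of "fainted", so the gap sits immediately after word 7 ("insisted").
Base order: That architect has insisted that the witness had fainted.

7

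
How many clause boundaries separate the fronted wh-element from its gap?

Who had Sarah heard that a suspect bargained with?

"who" is extracted from the PP object of "bargained".
Boundaries crossed, outermost first: [that] — 1 in total.

1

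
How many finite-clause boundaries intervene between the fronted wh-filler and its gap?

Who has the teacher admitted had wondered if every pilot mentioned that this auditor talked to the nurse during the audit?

"who" is extracted from the subject of "wondered".
Boundaries crossed, outermost first: [Ø] — 1 in total.

1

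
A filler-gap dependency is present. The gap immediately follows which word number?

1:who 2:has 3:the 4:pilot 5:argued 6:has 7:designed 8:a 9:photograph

5

The displaced element is "who" (word 1).
It is linked across 1 clause boundary (Ø).
It functions as the subject of "designed", so the gap sits immediately after word 5 ("argued").
Base order: The pilot has argued who has designed a photograph.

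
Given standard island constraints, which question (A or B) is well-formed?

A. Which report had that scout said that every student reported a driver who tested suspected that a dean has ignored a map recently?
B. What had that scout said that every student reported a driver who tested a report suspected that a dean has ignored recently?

B

In A, the wh-phrase is extracted from inside a complex-NP island (relative clause) (introduced by "who"), which blocks movement.
In B, the extraction path crosses only that-complement boundaries, which are transparent.
So B is grammatical.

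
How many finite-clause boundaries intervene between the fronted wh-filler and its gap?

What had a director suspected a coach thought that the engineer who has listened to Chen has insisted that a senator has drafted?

3

"what" is extracted from the object of "drafted".
Boundaries crossed, outermost first: [Ø], [that], [that] — 3 in total.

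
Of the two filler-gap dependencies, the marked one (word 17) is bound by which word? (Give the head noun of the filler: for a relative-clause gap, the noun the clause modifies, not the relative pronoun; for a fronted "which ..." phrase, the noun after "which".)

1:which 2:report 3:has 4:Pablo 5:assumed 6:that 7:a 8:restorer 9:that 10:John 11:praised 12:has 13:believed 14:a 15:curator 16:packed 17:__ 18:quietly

2

The marked gap is the direct object of "packed".
Its filler is the fronted wh-phrase "which report", at word 2.
(The other dependency links word 8 to a gap after word 11.)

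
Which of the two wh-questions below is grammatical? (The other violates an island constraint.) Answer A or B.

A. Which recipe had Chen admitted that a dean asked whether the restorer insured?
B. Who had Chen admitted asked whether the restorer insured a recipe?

In A, the wh-phrase is extracted from inside a wh-island (introduced by "whether"), which blocks movement.
In B, the extraction path crosses only that-complement boundaries, which are transparent.
So B is grammatical.

B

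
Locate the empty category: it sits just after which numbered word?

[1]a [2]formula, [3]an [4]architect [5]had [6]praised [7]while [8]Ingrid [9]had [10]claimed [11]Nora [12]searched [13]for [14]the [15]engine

6

The displaced element is "a formula" (word 2).
It functions as the direct object of "praised", so the gap sits immediately after word 6 ("praised").
Base order: An architect had praised a formula while Ingrid had claimed Nora searched for the engine.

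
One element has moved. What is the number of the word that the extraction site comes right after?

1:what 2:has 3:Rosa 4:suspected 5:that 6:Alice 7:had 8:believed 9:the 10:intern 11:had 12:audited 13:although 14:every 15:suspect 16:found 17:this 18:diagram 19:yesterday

The displaced element is "what" (word 1).
It is linked across 2 clause boundaries (that → Ø).
It functions as the direct object of "audited", so the gap sits immediately after word 12 ("audited").
Base order: Rosa has suspected that Alice had believed the intern had audited what although every suspect found this diagram yesterday.

12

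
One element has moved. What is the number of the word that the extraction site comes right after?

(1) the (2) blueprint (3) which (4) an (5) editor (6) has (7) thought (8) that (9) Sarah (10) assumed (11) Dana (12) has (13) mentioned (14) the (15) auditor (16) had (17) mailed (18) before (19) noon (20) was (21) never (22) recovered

The displaced element is "the blueprint" (word 2).
It is linked across 3 clause boundaries (that → Ø → Ø).
It functions as the direct object of "mailed", so the gap sits immediately after word 17 ("mailed").
Base order: An editor has thought that Sarah assumed Dana has mentioned the auditor had mailed the blueprint before noon.

17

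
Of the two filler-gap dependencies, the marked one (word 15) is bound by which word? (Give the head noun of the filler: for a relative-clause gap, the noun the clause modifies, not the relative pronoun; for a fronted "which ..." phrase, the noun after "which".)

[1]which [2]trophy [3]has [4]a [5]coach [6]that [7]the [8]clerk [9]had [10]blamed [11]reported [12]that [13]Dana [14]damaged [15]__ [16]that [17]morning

The marked gap is the direct object of "damaged".
Its filler is the fronted wh-phrase "which trophy", at word 2.
(The other dependency links word 5 to a gap after word 10.)

2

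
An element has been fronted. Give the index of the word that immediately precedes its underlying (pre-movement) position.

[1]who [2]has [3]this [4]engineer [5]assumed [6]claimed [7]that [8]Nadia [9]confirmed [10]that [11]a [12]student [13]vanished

5

The displaced element is "who" (word 1).
It is linked across 1 clause boundary (Ø).
It functions as the subject of "claimed", so the gap sits immediately after word 5 ("assumed").
Base order: This engineer has assumed that who claimed that Nadia confirmed that a student vanished.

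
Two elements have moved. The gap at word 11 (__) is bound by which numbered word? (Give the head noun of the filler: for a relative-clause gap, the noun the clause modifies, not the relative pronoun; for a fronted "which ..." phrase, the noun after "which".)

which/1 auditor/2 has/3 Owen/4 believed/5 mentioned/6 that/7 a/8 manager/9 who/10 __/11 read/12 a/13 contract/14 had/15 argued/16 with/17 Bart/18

The marked gap is inside the relative clause, the subject of "read".
Its filler is the head noun "manager" (via "who"), at word 9.
(The other dependency links word 2 to a gap after word 5.)

9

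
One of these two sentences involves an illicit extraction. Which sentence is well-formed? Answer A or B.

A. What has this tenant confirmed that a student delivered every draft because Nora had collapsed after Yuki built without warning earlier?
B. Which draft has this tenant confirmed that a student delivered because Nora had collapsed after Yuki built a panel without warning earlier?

In A, the wh-phrase is extracted from inside an adjunct island (introduced by "because"), which blocks movement.
In B, the extraction path crosses only that-complement boundaries, which are transparent.
So B is grammatical.

B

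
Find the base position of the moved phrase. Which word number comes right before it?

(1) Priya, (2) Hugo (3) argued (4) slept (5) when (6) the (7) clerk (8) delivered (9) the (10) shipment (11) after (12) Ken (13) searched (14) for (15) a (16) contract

The displaced element is "Priya" (word 1).
It is linked across 1 clause boundary (Ø).
It functions as the subject of "slept", so the gap sits immediately after word 3 ("argued").
Base order: Hugo argued Priya slept when the clerk delivered the shipment after Ken searched for a contract.

3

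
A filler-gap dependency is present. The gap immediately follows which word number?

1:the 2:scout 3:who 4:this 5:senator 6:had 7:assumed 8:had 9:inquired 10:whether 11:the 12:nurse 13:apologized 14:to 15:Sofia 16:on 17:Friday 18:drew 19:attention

The displaced element is "the scout" (word 2).
It is linked across 1 clause boundary (Ø).
It functions as the subject of "inquired", so the gap sits immediately after word 7 ("assumed").
Base order: This senator had assumed that the scout had inquired whether the nurse apologized to Sofia on Friday.

7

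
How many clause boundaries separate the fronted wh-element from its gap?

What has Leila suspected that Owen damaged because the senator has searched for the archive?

1

"what" is extracted from the object of "damaged".
Boundaries crossed, outermost first: [that] — 1 in total.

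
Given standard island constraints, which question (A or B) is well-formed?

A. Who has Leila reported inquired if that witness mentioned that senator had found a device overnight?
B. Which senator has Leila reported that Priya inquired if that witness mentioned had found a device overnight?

A

In B, the wh-phrase is extracted from inside a wh-island (introduced by "if"), which blocks movement.
In A, the extraction path crosses only that-complement boundaries, which are transparent.
So A is grammatical.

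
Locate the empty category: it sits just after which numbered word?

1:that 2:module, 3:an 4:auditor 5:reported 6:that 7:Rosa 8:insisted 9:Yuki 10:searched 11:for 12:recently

The displaced element is "that module" (word 2).
It is linked across 2 clause boundaries (that → Ø).
It functions as the object of the preposition "for" of "searched", so the gap sits immediately after word 11 ("for").
Base order: An auditor reported that Rosa insisted Yuki searched for that module recently.

11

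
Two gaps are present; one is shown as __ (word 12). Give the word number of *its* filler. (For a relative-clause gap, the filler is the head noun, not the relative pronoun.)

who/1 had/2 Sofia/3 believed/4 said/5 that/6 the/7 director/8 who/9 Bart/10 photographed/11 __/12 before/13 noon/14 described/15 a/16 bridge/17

8

The marked gap is inside the relative clause, the direct object of "photographed".
Its filler is the head noun "director" (via "who"), at word 8.
(The other dependency links word 1 to a gap after word 4.)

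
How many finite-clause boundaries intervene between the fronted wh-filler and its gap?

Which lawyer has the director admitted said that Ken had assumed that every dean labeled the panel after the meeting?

1

"which lawyer" is extracted from the subject of "said".
Boundaries crossed, outermost first: [Ø] — 1 in total.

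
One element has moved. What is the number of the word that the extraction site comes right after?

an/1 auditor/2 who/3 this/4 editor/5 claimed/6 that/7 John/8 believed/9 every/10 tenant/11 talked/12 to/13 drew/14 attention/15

The displaced element is "an auditor" (word 2).
It is linked across 2 clause boundaries (that → Ø).
It functions as the object of the preposition "to" of "talked", so the gap sits immediately after word 13 ("to").
Base order: This editor claimed that John believed every tenant talked to an auditor.

13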